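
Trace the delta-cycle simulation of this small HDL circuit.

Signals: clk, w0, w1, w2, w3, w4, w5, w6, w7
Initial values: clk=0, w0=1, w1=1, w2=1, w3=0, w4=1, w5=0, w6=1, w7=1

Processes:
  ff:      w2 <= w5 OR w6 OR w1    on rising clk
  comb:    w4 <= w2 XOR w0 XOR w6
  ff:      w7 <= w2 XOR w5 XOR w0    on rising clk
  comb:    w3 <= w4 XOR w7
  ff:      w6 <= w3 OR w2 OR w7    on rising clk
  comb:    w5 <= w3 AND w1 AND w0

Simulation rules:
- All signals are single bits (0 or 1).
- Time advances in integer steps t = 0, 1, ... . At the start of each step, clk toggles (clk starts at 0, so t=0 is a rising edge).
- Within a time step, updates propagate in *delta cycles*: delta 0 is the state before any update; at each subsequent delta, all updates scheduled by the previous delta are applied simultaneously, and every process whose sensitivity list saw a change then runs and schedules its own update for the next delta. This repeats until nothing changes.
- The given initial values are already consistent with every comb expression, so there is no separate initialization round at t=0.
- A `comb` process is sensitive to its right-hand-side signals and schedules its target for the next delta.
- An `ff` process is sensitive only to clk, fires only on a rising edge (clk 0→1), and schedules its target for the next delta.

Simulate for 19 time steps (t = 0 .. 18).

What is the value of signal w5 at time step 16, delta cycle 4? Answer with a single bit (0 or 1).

1

t=0 Δ0: w0=1 w4=1 w3=0 w1=1 w2=1 w5=0 clk=0 w6=1 w7=1
  Δ1: clk:0→1
  Δ2: w7:1→0
  Δ3: w3:0→1
  Δ4: w5:0→1
  (4Δ to stable)
t=1 Δ0: w0=1 w4=1 w3=1 w1=1 w2=1 w5=1 clk=1 w6=1 w7=0
  Δ1: clk:1→0
  (1Δ to stable)
t=2 Δ0: w0=1 w4=1 w3=1 w1=1 w2=1 w5=1 clk=0 w6=1 w7=0
  Δ1: clk:0→1
  Δ2: w7:0→1
  Δ3: w3:1→0
  Δ4: w5:1→0
  (4Δ to stable)
t=3 Δ0: w0=1 w4=1 w3=0 w1=1 w2=1 w5=0 clk=1 w6=1 w7=1
  Δ1: clk:1→0
  (1Δ to stable)
t=4 Δ0: w0=1 w4=1 w3=0 w1=1 w2=1 w5=0 clk=0 w6=1 w7=1
  Δ1: clk:0→1
  Δ2: w7:1→0
  Δ3: w3:0→1
  Δ4: w5:0→1
  (4Δ to stable)
t=5 Δ0: w0=1 w4=1 w3=1 w1=1 w2=1 w5=1 clk=1 w6=1 w7=0
  Δ1: clk:1→0
  (1Δ to stable)
t=6 Δ0: w0=1 w4=1 w3=1 w1=1 w2=1 w5=1 clk=0 w6=1 w7=0
  Δ1: clk:0→1
  Δ2: w7:0→1
  Δ3: w3:1→0
  Δ4: w5:1→0
  (4Δ to stable)
t=7 Δ0: w0=1 w4=1 w3=0 w1=1 w2=1 w5=0 clk=1 w6=1 w7=1
  Δ1: clk:1→0
  (1Δ to stable)
t=8 Δ0: w0=1 w4=1 w3=0 w1=1 w2=1 w5=0 clk=0 w6=1 w7=1
  Δ1: clk:0→1
  Δ2: w7:1→0
  Δ3: w3:0→1
  Δ4: w5:0→1
  (4Δ to stable)
t=9 Δ0: w0=1 w4=1 w3=1 w1=1 w2=1 w5=1 clk=1 w6=1 w7=0
  Δ1: clk:1→0
  (1Δ to stable)
t=10 Δ0: w0=1 w4=1 w3=1 w1=1 w2=1 w5=1 clk=0 w6=1 w7=0
  Δ1: clk:0→1
  Δ2: w7:0→1
  Δ3: w3:1→0
  Δ4: w5:1→0
  (4Δ to stable)
t=11 Δ0: w0=1 w4=1 w3=0 w1=1 w2=1 w5=0 clk=1 w6=1 w7=1
  Δ1: clk:1→0
  (1Δ to stable)
t=12 Δ0: w0=1 w4=1 w3=0 w1=1 w2=1 w5=0 clk=0 w6=1 w7=1
  Δ1: clk:0→1
  Δ2: w7:1→0
  Δ3: w3:0→1
  Δ4: w5:0→1
  (4Δ to stable)
t=13 Δ0: w0=1 w4=1 w3=1 w1=1 w2=1 w5=1 clk=1 w6=1 w7=0
  Δ1: clk:1→0
  (1Δ to stable)
t=14 Δ0: w0=1 w4=1 w3=1 w1=1 w2=1 w5=1 clk=0 w6=1 w7=0
  Δ1: clk:0→1
  Δ2: w7:0→1
  Δ3: w3:1→0
  Δ4: w5:1→0
  (4Δ to stable)
t=15 Δ0: w0=1 w4=1 w3=0 w1=1 w2=1 w5=0 clk=1 w6=1 w7=1
  Δ1: clk:1→0
  (1Δ to stable)
t=16 Δ0: w0=1 w4=1 w3=0 w1=1 w2=1 w5=0 clk=0 w6=1 w7=1
  Δ1: clk:0→1
  Δ2: w7:1→0
  Δ3: w3:0→1
  Δ4: w5:0→1
  (4Δ to stable)
t=17 Δ0: w0=1 w4=1 w3=1 w1=1 w2=1 w5=1 clk=1 w6=1 w7=0
  Δ1: clk:1→0
  (1Δ to stable)
t=18 Δ0: w0=1 w4=1 w3=1 w1=1 w2=1 w5=1 clk=0 w6=1 w7=0
  Δ1: clk:0→1
  Δ2: w7:0→1
  Δ3: w3:1→0
  Δ4: w5:1→0
  (4Δ to stable)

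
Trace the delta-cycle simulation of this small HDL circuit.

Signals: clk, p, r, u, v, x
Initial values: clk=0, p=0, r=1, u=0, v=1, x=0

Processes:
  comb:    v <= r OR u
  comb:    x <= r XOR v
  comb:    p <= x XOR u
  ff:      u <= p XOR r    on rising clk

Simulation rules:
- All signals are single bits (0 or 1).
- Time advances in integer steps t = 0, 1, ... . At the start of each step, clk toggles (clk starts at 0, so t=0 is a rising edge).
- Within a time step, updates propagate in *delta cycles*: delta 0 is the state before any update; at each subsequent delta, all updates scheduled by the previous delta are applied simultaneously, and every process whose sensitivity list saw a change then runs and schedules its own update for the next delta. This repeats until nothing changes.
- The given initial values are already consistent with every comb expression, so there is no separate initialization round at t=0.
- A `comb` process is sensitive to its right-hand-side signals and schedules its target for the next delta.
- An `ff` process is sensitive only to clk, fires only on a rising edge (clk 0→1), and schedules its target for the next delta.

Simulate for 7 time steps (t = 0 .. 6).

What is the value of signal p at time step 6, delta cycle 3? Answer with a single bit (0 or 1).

t0.Δ0 x=0 r=1 clk=0 v=1 p=0 u=0
t0.Δ1 x=0 r=1 clk=1 v=1 p=0 u=0
t0.Δ2 x=0 r=1 clk=1 v=1 p=0 u=1
t0.Δ3 x=0 r=1 clk=1 v=1 p=1 u=1
t1.Δ0 x=0 r=1 clk=1 v=1 p=1 u=1
t1.Δ1 x=0 r=1 clk=0 v=1 p=1 u=1
t2.Δ0 x=0 r=1 clk=0 v=1 p=1 u=1
t2.Δ1 x=0 r=1 clk=1 v=1 p=1 u=1
t2.Δ2 x=0 r=1 clk=1 v=1 p=1 u=0
t2.Δ3 x=0 r=1 clk=1 v=1 p=0 u=0
t3.Δ0 x=0 r=1 clk=1 v=1 p=0 u=0
t3.Δ1 x=0 r=1 clk=0 v=1 p=0 u=0
t4.Δ0 x=0 r=1 clk=0 v=1 p=0 u=0
t4.Δ1 x=0 r=1 clk=1 v=1 p=0 u=0
t4.Δ2 x=0 r=1 clk=1 v=1 p=0 u=1
t4.Δ3 x=0 r=1 clk=1 v=1 p=1 u=1
t5.Δ0 x=0 r=1 clk=1 v=1 p=1 u=1
t5.Δ1 x=0 r=1 clk=0 v=1 p=1 u=1
t6.Δ0 x=0 r=1 clk=0 v=1 p=1 u=1
t6.Δ1 x=0 r=1 clk=1 v=1 p=1 u=1
t6.Δ2 x=0 r=1 clk=1 v=1 p=1 u=0
t6.Δ3 x=0 r=1 clk=1 v=1 p=0 u=0

0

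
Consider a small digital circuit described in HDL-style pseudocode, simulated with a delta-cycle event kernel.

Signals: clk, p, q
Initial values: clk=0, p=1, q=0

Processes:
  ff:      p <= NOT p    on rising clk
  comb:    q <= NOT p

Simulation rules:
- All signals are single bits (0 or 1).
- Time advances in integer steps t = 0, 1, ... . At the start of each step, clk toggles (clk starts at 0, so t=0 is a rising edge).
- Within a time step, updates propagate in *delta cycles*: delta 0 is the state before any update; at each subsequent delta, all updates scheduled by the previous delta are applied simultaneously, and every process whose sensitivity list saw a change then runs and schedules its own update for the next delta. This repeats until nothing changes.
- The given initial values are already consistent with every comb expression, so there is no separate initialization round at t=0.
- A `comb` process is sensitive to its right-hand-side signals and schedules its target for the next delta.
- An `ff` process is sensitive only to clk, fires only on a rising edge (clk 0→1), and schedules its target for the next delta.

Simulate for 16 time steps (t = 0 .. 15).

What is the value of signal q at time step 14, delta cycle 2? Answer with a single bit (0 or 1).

1

t0.Δ0 p=1 q=0 clk=0
t0.Δ1 p=1 q=0 clk=1
t0.Δ2 p=0 q=0 clk=1
t0.Δ3 p=0 q=1 clk=1
t1.Δ0 p=0 q=1 clk=1
t1.Δ1 p=0 q=1 clk=0
t2.Δ0 p=0 q=1 clk=0
t2.Δ1 p=0 q=1 clk=1
t2.Δ2 p=1 q=1 clk=1
t2.Δ3 p=1 q=0 clk=1
t3.Δ0 p=1 q=0 clk=1
t3.Δ1 p=1 q=0 clk=0
t4.Δ0 p=1 q=0 clk=0
t4.Δ1 p=1 q=0 clk=1
t4.Δ2 p=0 q=0 clk=1
t4.Δ3 p=0 q=1 clk=1
t5.Δ0 p=0 q=1 clk=1
t5.Δ1 p=0 q=1 clk=0
t6.Δ0 p=0 q=1 clk=0
t6.Δ1 p=0 q=1 clk=1
t6.Δ2 p=1 q=1 clk=1
t6.Δ3 p=1 q=0 clk=1
t7.Δ0 p=1 q=0 clk=1
t7.Δ1 p=1 q=0 clk=0
t8.Δ0 p=1 q=0 clk=0
t8.Δ1 p=1 q=0 clk=1
t8.Δ2 p=0 q=0 clk=1
t8.Δ3 p=0 q=1 clk=1
t9.Δ0 p=0 q=1 clk=1
t9.Δ1 p=0 q=1 clk=0
t10.Δ0 p=0 q=1 clk=0
t10.Δ1 p=0 q=1 clk=1
t10.Δ2 p=1 q=1 clk=1
t10.Δ3 p=1 q=0 clk=1
t11.Δ0 p=1 q=0 clk=1
t11.Δ1 p=1 q=0 clk=0
t12.Δ0 p=1 q=0 clk=0
t12.Δ1 p=1 q=0 clk=1
t12.Δ2 p=0 q=0 clk=1
t12.Δ3 p=0 q=1 clk=1
t13.Δ0 p=0 q=1 clk=1
t13.Δ1 p=0 q=1 clk=0
t14.Δ0 p=0 q=1 clk=0
t14.Δ1 p=0 q=1 clk=1
t14.Δ2 p=1 q=1 clk=1
t14.Δ3 p=1 q=0 clk=1
t15.Δ0 p=1 q=0 clk=1
t15.Δ1 p=1 q=0 clk=0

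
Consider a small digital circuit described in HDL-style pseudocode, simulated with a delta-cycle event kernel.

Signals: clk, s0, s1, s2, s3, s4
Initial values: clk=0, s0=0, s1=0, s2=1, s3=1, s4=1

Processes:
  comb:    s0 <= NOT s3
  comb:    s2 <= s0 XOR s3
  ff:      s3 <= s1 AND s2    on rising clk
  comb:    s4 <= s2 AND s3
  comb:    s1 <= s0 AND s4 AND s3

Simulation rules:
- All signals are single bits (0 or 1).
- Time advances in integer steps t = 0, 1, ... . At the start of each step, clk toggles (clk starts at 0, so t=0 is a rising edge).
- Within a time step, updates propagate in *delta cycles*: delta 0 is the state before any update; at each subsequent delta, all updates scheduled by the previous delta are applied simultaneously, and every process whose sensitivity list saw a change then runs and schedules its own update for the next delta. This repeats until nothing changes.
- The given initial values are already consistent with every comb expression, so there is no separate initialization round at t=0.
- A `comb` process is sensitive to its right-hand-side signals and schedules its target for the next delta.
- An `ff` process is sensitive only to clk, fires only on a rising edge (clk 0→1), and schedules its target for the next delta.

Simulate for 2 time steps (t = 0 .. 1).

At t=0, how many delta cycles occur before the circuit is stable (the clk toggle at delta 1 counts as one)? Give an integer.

4

t0.Δ0 s2=1 clk=0 s4=1 s0=0 s3=1 s1=0
t0.Δ1 s2=1 clk=1 s4=1 s0=0 s3=1 s1=0
t0.Δ2 s2=1 clk=1 s4=1 s0=0 s3=0 s1=0
t0.Δ3 s2=0 clk=1 s4=0 s0=1 s3=0 s1=0
t0.Δ4 s2=1 clk=1 s4=0 s0=1 s3=0 s1=0
t1.Δ0 s2=1 clk=1 s4=0 s0=1 s3=0 s1=0
t1.Δ1 s2=1 clk=0 s4=0 s0=1 s3=0 s1=0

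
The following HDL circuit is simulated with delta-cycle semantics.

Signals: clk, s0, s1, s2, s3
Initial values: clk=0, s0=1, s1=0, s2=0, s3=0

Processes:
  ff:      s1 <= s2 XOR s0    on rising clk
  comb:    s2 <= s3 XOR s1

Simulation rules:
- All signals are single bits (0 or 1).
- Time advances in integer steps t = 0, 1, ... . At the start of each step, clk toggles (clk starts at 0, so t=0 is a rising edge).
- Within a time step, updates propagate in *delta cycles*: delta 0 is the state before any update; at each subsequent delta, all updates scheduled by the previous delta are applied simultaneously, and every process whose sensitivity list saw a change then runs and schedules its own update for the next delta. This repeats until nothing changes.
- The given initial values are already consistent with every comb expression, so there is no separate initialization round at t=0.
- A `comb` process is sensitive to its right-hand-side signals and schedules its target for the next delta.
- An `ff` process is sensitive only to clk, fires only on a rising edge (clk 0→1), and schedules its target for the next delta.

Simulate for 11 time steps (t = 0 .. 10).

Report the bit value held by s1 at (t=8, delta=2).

t=0 Δ0: clk=0 s2=0 s3=0 s1=0 s0=1
  Δ1: clk:0→1
  Δ2: s1:0→1
  Δ3: s2:0→1
  (3Δ to stable)
t=1 Δ0: clk=1 s2=1 s3=0 s1=1 s0=1
  Δ1: clk:1→0
  (1Δ to stable)
t=2 Δ0: clk=0 s2=1 s3=0 s1=1 s0=1
  Δ1: clk:0→1
  Δ2: s1:1→0
  Δ3: s2:1→0
  (3Δ to stable)
t=3 Δ0: clk=1 s2=0 s3=0 s1=0 s0=1
  Δ1: clk:1→0
  (1Δ to stable)
t=4 Δ0: clk=0 s2=0 s3=0 s1=0 s0=1
  Δ1: clk:0→1
  Δ2: s1:0→1
  Δ3: s2:0→1
  (3Δ to stable)
t=5 Δ0: clk=1 s2=1 s3=0 s1=1 s0=1
  Δ1: clk:1→0
  (1Δ to stable)
t=6 Δ0: clk=0 s2=1 s3=0 s1=1 s0=1
  Δ1: clk:0→1
  Δ2: s1:1→0
  Δ3: s2:1→0
  (3Δ to stable)
t=7 Δ0: clk=1 s2=0 s3=0 s1=0 s0=1
  Δ1: clk:1→0
  (1Δ to stable)
t=8 Δ0: clk=0 s2=0 s3=0 s1=0 s0=1
  Δ1: clk:0→1
  Δ2: s1:0→1
  Δ3: s2:0→1
  (3Δ to stable)
t=9 Δ0: clk=1 s2=1 s3=0 s1=1 s0=1
  Δ1: clk:1→0
  (1Δ to stable)
t=10 Δ0: clk=0 s2=1 s3=0 s1=1 s0=1
  Δ1: clk:0→1
  Δ2: s1:1→0
  Δ3: s2:1→0
  (3Δ to stable)

1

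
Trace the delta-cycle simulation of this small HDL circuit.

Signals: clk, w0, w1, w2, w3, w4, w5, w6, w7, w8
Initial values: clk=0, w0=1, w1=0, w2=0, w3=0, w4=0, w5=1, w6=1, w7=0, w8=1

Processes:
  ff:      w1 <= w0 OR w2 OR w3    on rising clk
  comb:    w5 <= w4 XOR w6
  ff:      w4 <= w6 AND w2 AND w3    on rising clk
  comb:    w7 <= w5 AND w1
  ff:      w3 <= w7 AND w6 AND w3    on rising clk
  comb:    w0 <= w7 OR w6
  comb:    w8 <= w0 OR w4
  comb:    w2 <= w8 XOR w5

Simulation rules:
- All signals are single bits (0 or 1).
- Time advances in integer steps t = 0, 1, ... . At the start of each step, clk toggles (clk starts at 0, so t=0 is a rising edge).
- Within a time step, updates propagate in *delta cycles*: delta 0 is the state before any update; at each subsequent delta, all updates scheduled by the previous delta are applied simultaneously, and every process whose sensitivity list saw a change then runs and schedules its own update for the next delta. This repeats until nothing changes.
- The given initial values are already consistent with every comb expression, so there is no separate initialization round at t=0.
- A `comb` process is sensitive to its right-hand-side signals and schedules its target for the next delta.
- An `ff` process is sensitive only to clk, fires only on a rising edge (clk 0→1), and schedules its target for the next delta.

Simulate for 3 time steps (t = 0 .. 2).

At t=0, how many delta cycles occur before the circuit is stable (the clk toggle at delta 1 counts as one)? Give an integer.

3

t0.Δ0 w3=0 w5=1 w0=1 w4=0 w1=0 w8=1 clk=0 w7=0 w6=1 w2=0
t0.Δ1 w3=0 w5=1 w0=1 w4=0 w1=0 w8=1 clk=1 w7=0 w6=1 w2=0
t0.Δ2 w3=0 w5=1 w0=1 w4=0 w1=1 w8=1 clk=1 w7=0 w6=1 w2=0
t0.Δ3 w3=0 w5=1 w0=1 w4=0 w1=1 w8=1 clk=1 w7=1 w6=1 w2=0
t1.Δ0 w3=0 w5=1 w0=1 w4=0 w1=1 w8=1 clk=1 w7=1 w6=1 w2=0
t1.Δ1 w3=0 w5=1 w0=1 w4=0 w1=1 w8=1 clk=0 w7=1 w6=1 w2=0
t2.Δ0 w3=0 w5=1 w0=1 w4=0 w1=1 w8=1 clk=0 w7=1 w6=1 w2=0
t2.Δ1 w3=0 w5=1 w0=1 w4=0 w1=1 w8=1 clk=1 w7=1 w6=1 w2=0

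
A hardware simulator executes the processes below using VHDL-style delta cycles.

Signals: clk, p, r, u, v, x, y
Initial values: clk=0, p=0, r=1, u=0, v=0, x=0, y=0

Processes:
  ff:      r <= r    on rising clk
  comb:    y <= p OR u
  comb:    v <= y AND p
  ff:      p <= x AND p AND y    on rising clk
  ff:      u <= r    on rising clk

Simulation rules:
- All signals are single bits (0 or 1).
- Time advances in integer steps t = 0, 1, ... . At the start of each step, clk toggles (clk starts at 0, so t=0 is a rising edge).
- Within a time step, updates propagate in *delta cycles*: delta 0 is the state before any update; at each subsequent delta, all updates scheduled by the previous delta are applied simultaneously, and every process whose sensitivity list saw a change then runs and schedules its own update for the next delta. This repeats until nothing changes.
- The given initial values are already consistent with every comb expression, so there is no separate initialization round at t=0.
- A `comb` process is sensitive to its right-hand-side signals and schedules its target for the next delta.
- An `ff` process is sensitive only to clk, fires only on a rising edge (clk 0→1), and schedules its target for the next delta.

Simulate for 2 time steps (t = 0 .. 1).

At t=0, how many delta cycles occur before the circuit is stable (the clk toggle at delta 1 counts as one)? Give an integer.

3

t=0 Δ0: x=0 v=0 p=0 r=1 clk=0 u=0 y=0
  Δ1: clk:0→1
  Δ2: u:0→1
  Δ3: y:0→1
  (3Δ to stable)
t=1 Δ0: x=0 v=0 p=0 r=1 clk=1 u=1 y=1
  Δ1: clk:1→0
  (1Δ to stable)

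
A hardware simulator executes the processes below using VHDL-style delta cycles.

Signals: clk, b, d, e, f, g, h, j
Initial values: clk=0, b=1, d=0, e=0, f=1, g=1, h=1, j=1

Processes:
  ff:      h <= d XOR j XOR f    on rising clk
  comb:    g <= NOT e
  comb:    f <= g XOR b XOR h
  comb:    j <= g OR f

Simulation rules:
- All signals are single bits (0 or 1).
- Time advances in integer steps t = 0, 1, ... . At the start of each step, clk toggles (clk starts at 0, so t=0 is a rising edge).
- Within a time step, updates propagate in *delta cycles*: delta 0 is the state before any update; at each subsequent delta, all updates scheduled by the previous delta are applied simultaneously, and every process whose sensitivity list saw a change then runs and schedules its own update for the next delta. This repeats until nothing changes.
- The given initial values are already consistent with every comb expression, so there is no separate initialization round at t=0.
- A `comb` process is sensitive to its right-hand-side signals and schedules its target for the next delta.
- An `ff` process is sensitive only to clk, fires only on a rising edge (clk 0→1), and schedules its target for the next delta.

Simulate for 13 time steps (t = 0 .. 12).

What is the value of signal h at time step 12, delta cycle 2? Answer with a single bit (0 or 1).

0

[bits: f,g,d,h,j,clk,e,b]
t=0: Δ0=11011001 Δ1=11011101 Δ2=11001101 Δ3=01001101 | 3Δ
t=1: Δ0=01001101 Δ1=01001001 | 1Δ
t=2: Δ0=01001001 Δ1=01001101 Δ2=01011101 Δ3=11011101 | 3Δ
t=3: Δ0=11011101 Δ1=11011001 | 1Δ
t=4: Δ0=11011001 Δ1=11011101 Δ2=11001101 Δ3=01001101 | 3Δ
t=5: Δ0=01001101 Δ1=01001001 | 1Δ
t=6: Δ0=01001001 Δ1=01001101 Δ2=01011101 Δ3=11011101 | 3Δ
t=7: Δ0=11011101 Δ1=11011001 | 1Δ
t=8: Δ0=11011001 Δ1=11011101 Δ2=11001101 Δ3=01001101 | 3Δ
t=9: Δ0=01001101 Δ1=01001001 | 1Δ
t=10: Δ0=01001001 Δ1=01001101 Δ2=01011101 Δ3=11011101 | 3Δ
t=11: Δ0=11011101 Δ1=11011001 | 1Δ
t=12: Δ0=11011001 Δ1=11011101 Δ2=11001101 Δ3=01001101 | 3Δ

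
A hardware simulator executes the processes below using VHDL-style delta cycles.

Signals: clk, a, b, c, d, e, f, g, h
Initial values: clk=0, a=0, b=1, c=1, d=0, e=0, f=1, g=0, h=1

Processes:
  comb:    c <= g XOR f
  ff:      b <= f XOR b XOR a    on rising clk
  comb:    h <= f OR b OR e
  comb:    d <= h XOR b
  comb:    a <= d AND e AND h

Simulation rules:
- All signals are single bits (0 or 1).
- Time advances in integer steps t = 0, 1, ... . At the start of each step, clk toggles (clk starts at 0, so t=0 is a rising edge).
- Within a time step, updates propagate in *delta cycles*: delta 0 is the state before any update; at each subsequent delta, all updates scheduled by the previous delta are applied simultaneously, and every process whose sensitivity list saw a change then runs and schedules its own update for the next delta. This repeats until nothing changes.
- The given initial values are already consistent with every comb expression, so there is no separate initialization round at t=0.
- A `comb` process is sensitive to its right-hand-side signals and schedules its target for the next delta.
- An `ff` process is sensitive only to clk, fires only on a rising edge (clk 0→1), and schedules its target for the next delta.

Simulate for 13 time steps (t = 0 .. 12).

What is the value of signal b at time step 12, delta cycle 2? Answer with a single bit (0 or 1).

t0.Δ0 clk=0 a=0 g=0 c=1 f=1 h=1 d=0 e=0 b=1
t0.Δ1 clk=1 a=0 g=0 c=1 f=1 h=1 d=0 e=0 b=1
t0.Δ2 clk=1 a=0 g=0 c=1 f=1 h=1 d=0 e=0 b=0
t0.Δ3 clk=1 a=0 g=0 c=1 f=1 h=1 d=1 e=0 b=0
t1.Δ0 clk=1 a=0 g=0 c=1 f=1 h=1 d=1 e=0 b=0
t1.Δ1 clk=0 a=0 g=0 c=1 f=1 h=1 d=1 e=0 b=0
t2.Δ0 clk=0 a=0 g=0 c=1 f=1 h=1 d=1 e=0 b=0
t2.Δ1 clk=1 a=0 g=0 c=1 f=1 h=1 d=1 e=0 b=0
t2.Δ2 clk=1 a=0 g=0 c=1 f=1 h=1 d=1 e=0 b=1
t2.Δ3 clk=1 a=0 g=0 c=1 f=1 h=1 d=0 e=0 b=1
t3.Δ0 clk=1 a=0 g=0 c=1 f=1 h=1 d=0 e=0 b=1
t3.Δ1 clk=0 a=0 g=0 c=1 f=1 h=1 d=0 e=0 b=1
t4.Δ0 clk=0 a=0 g=0 c=1 f=1 h=1 d=0 e=0 b=1
t4.Δ1 clk=1 a=0 g=0 c=1 f=1 h=1 d=0 e=0 b=1
t4.Δ2 clk=1 a=0 g=0 c=1 f=1 h=1 d=0 e=0 b=0
t4.Δ3 clk=1 a=0 g=0 c=1 f=1 h=1 d=1 e=0 b=0
t5.Δ0 clk=1 a=0 g=0 c=1 f=1 h=1 d=1 e=0 b=0
t5.Δ1 clk=0 a=0 g=0 c=1 f=1 h=1 d=1 e=0 b=0
t6.Δ0 clk=0 a=0 g=0 c=1 f=1 h=1 d=1 e=0 b=0
t6.Δ1 clk=1 a=0 g=0 c=1 f=1 h=1 d=1 e=0 b=0
t6.Δ2 clk=1 a=0 g=0 c=1 f=1 h=1 d=1 e=0 b=1
t6.Δ3 clk=1 a=0 g=0 c=1 f=1 h=1 d=0 e=0 b=1
t7.Δ0 clk=1 a=0 g=0 c=1 f=1 h=1 d=0 e=0 b=1
t7.Δ1 clk=0 a=0 g=0 c=1 f=1 h=1 d=0 e=0 b=1
t8.Δ0 clk=0 a=0 g=0 c=1 f=1 h=1 d=0 e=0 b=1
t8.Δ1 clk=1 a=0 g=0 c=1 f=1 h=1 d=0 e=0 b=1
t8.Δ2 clk=1 a=0 g=0 c=1 f=1 h=1 d=0 e=0 b=0
t8.Δ3 clk=1 a=0 g=0 c=1 f=1 h=1 d=1 e=0 b=0
t9.Δ0 clk=1 a=0 g=0 c=1 f=1 h=1 d=1 e=0 b=0
t9.Δ1 clk=0 a=0 g=0 c=1 f=1 h=1 d=1 e=0 b=0
t10.Δ0 clk=0 a=0 g=0 c=1 f=1 h=1 d=1 e=0 b=0
t10.Δ1 clk=1 a=0 g=0 c=1 f=1 h=1 d=1 e=0 b=0
t10.Δ2 clk=1 a=0 g=0 c=1 f=1 h=1 d=1 e=0 b=1
t10.Δ3 clk=1 a=0 g=0 c=1 f=1 h=1 d=0 e=0 b=1
t11.Δ0 clk=1 a=0 g=0 c=1 f=1 h=1 d=0 e=0 b=1
t11.Δ1 clk=0 a=0 g=0 c=1 f=1 h=1 d=0 e=0 b=1
t12.Δ0 clk=0 a=0 g=0 c=1 f=1 h=1 d=0 e=0 b=1
t12.Δ1 clk=1 a=0 g=0 c=1 f=1 h=1 d=0 e=0 b=1
t12.Δ2 clk=1 a=0 g=0 c=1 f=1 h=1 d=0 e=0 b=0
t12.Δ3 clk=1 a=0 g=0 c=1 f=1 h=1 d=1 e=0 b=0

0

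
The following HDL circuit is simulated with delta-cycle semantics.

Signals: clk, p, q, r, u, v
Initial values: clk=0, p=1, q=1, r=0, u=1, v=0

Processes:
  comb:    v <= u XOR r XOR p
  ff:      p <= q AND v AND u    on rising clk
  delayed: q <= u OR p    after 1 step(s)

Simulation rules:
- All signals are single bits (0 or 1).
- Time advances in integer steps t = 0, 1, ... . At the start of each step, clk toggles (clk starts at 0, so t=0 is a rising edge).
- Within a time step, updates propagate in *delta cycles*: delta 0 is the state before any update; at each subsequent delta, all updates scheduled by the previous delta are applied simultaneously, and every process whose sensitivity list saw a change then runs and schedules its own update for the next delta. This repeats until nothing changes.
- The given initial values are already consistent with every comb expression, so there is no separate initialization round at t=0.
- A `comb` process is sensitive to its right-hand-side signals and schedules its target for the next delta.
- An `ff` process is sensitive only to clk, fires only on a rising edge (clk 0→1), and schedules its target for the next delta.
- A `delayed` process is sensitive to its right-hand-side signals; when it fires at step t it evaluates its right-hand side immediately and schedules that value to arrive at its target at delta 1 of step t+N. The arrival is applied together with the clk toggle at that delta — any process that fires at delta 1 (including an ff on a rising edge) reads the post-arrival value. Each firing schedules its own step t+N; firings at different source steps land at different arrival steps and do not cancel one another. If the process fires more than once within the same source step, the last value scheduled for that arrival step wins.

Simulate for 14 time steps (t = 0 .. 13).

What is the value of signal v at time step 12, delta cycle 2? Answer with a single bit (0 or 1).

t=0 Δ0: u=1 v=0 q=1 r=0 p=1 clk=0
  Δ1: clk:0→1
  Δ2: p:1→0
  Δ3: v:0→1
  (3Δ to stable)
t=1 Δ0: u=1 v=1 q=1 r=0 p=0 clk=1
  Δ1: clk:1→0
  (1Δ to stable)
t=2 Δ0: u=1 v=1 q=1 r=0 p=0 clk=0
  Δ1: clk:0→1
  Δ2: p:0→1
  Δ3: v:1→0
  (3Δ to stable)
t=3 Δ0: u=1 v=0 q=1 r=0 p=1 clk=1
  Δ1: clk:1→0
  (1Δ to stable)
t=4 Δ0: u=1 v=0 q=1 r=0 p=1 clk=0
  Δ1: clk:0→1
  Δ2: p:1→0
  Δ3: v:0→1
  (3Δ to stable)
t=5 Δ0: u=1 v=1 q=1 r=0 p=0 clk=1
  Δ1: clk:1→0
  (1Δ to stable)
t=6 Δ0: u=1 v=1 q=1 r=0 p=0 clk=0
  Δ1: clk:0→1
  Δ2: p:0→1
  Δ3: v:1→0
  (3Δ to stable)
t=7 Δ0: u=1 v=0 q=1 r=0 p=1 clk=1
  Δ1: clk:1→0
  (1Δ to stable)
t=8 Δ0: u=1 v=0 q=1 r=0 p=1 clk=0
  Δ1: clk:0→1
  Δ2: p:1→0
  Δ3: v:0→1
  (3Δ to stable)
t=9 Δ0: u=1 v=1 q=1 r=0 p=0 clk=1
  Δ1: clk:1→0
  (1Δ to stable)
t=10 Δ0: u=1 v=1 q=1 r=0 p=0 clk=0
  Δ1: clk:0→1
  Δ2: p:0→1
  Δ3: v:1→0
  (3Δ to stable)
t=11 Δ0: u=1 v=0 q=1 r=0 p=1 clk=1
  Δ1: clk:1→0
  (1Δ to stable)
t=12 Δ0: u=1 v=0 q=1 r=0 p=1 clk=0
  Δ1: clk:0→1
  Δ2: p:1→0
  Δ3: v:0→1
  (3Δ to stable)
t=13 Δ0: u=1 v=1 q=1 r=0 p=0 clk=1
  Δ1: clk:1→0
  (1Δ to stable)

0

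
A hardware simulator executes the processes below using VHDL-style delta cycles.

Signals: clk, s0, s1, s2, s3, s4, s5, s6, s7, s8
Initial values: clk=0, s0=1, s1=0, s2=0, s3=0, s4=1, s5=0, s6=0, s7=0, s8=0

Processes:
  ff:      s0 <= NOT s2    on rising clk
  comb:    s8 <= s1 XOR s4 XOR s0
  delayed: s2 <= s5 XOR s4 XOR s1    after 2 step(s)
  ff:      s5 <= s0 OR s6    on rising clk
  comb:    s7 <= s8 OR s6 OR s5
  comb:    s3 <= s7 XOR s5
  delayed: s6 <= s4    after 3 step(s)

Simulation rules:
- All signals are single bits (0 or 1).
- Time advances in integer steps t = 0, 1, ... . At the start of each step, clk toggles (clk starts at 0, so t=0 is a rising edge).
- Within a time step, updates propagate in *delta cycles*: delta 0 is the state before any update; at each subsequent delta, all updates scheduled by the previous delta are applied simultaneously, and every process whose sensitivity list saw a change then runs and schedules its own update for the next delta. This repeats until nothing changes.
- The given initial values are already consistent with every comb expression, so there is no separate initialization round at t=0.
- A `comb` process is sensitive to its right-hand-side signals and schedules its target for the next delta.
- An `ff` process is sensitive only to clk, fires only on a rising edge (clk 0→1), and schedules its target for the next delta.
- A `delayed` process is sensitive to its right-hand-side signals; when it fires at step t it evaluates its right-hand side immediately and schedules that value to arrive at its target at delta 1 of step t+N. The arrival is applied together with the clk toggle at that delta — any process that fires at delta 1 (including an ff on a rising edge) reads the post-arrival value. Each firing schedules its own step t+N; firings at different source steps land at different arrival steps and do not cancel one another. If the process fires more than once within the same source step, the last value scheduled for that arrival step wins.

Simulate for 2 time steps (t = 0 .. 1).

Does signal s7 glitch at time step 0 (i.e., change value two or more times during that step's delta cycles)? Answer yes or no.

no

t=0 Δ0: s3=0 s5=0 s1=0 s6=0 s2=0 clk=0 s4=1 s8=0 s7=0 s0=1
  Δ1: clk:0→1
  Δ2: s5:0→1
  Δ3: s3:0→1, s7:0→1
  Δ4: s3:1→0
  (4Δ to stable)
t=1 Δ0: s3=0 s5=1 s1=0 s6=0 s2=0 clk=1 s4=1 s8=0 s7=1 s0=1
  Δ1: clk:1→0
  (1Δ to stable)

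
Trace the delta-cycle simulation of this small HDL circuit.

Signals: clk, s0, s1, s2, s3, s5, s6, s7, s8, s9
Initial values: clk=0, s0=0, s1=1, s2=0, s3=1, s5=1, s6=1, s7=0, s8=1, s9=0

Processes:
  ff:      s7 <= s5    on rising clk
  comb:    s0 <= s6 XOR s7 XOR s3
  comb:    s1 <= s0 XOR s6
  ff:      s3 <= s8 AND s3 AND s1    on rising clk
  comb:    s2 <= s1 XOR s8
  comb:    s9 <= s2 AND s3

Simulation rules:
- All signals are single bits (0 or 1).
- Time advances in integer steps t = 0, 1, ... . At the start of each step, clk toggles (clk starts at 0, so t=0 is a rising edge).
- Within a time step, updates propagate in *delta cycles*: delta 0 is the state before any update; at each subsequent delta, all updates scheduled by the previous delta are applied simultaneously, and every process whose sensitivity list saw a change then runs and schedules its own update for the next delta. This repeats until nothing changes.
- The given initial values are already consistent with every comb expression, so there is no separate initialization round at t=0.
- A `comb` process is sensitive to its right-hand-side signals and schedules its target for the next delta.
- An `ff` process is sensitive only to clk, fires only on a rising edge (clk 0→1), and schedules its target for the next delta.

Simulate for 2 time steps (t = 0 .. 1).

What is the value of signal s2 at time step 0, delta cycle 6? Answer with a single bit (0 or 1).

[bits: s5,clk,s7,s6,s3,s2,s1,s9,s0,s8]
t=0: Δ0=1001101001 Δ1=1101101001 Δ2=1111101001 Δ3=1111101011 Δ4=1111100011 Δ5=1111110011 Δ6=1111110111 | 6Δ
t=1: Δ0=1111110111 Δ1=1011110111 | 1Δ

1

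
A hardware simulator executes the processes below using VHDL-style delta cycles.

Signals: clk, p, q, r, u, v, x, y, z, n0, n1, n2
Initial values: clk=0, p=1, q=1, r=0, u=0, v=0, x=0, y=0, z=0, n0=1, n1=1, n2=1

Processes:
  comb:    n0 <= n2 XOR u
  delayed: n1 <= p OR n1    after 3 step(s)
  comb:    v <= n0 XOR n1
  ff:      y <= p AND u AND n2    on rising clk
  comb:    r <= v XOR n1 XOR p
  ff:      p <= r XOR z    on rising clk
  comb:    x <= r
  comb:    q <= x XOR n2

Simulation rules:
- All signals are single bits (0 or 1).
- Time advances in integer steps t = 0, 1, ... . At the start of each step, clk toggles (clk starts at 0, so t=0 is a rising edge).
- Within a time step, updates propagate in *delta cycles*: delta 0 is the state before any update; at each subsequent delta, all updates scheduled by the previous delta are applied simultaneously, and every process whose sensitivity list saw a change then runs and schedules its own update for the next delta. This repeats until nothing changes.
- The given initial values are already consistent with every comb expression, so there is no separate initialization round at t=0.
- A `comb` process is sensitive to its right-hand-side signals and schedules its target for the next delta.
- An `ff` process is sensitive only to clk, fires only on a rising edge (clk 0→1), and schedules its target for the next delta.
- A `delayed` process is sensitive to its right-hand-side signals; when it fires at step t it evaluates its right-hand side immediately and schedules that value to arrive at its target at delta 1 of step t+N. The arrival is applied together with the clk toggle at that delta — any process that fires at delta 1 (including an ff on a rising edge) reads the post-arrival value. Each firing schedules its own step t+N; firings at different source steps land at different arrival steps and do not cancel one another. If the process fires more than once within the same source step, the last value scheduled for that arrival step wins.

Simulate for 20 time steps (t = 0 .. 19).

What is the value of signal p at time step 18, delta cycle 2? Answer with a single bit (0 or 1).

t0.Δ0 y=0 x=0 p=1 q=1 n2=1 n0=1 v=0 clk=0 n1=1 r=0 z=0 u=0
t0.Δ1 y=0 x=0 p=1 q=1 n2=1 n0=1 v=0 clk=1 n1=1 r=0 z=0 u=0
t0.Δ2 y=0 x=0 p=0 q=1 n2=1 n0=1 v=0 clk=1 n1=1 r=0 z=0 u=0
t0.Δ3 y=0 x=0 p=0 q=1 n2=1 n0=1 v=0 clk=1 n1=1 r=1 z=0 u=0
t0.Δ4 y=0 x=1 p=0 q=1 n2=1 n0=1 v=0 clk=1 n1=1 r=1 z=0 u=0
t0.Δ5 y=0 x=1 p=0 q=0 n2=1 n0=1 v=0 clk=1 n1=1 r=1 z=0 u=0
t1.Δ0 y=0 x=1 p=0 q=0 n2=1 n0=1 v=0 clk=1 n1=1 r=1 z=0 u=0
t1.Δ1 y=0 x=1 p=0 q=0 n2=1 n0=1 v=0 clk=0 n1=1 r=1 z=0 u=0
t2.Δ0 y=0 x=1 p=0 q=0 n2=1 n0=1 v=0 clk=0 n1=1 r=1 z=0 u=0
t2.Δ1 y=0 x=1 p=0 q=0 n2=1 n0=1 v=0 clk=1 n1=1 r=1 z=0 u=0
t2.Δ2 y=0 x=1 p=1 q=0 n2=1 n0=1 v=0 clk=1 n1=1 r=1 z=0 u=0
t2.Δ3 y=0 x=1 p=1 q=0 n2=1 n0=1 v=0 clk=1 n1=1 r=0 z=0 u=0
t2.Δ4 y=0 x=0 p=1 q=0 n2=1 n0=1 v=0 clk=1 n1=1 r=0 z=0 u=0
t2.Δ5 y=0 x=0 p=1 q=1 n2=1 n0=1 v=0 clk=1 n1=1 r=0 z=0 u=0
t3.Δ0 y=0 x=0 p=1 q=1 n2=1 n0=1 v=0 clk=1 n1=1 r=0 z=0 u=0
t3.Δ1 y=0 x=0 p=1 q=1 n2=1 n0=1 v=0 clk=0 n1=1 r=0 z=0 u=0
t4.Δ0 y=0 x=0 p=1 q=1 n2=1 n0=1 v=0 clk=0 n1=1 r=0 z=0 u=0
t4.Δ1 y=0 x=0 p=1 q=1 n2=1 n0=1 v=0 clk=1 n1=1 r=0 z=0 u=0
t4.Δ2 y=0 x=0 p=0 q=1 n2=1 n0=1 v=0 clk=1 n1=1 r=0 z=0 u=0
t4.Δ3 y=0 x=0 p=0 q=1 n2=1 n0=1 v=0 clk=1 n1=1 r=1 z=0 u=0
t4.Δ4 y=0 x=1 p=0 q=1 n2=1 n0=1 v=0 clk=1 n1=1 r=1 z=0 u=0
t4.Δ5 y=0 x=1 p=0 q=0 n2=1 n0=1 v=0 clk=1 n1=1 r=1 z=0 u=0
t5.Δ0 y=0 x=1 p=0 q=0 n2=1 n0=1 v=0 clk=1 n1=1 r=1 z=0 u=0
t5.Δ1 y=0 x=1 p=0 q=0 n2=1 n0=1 v=0 clk=0 n1=1 r=1 z=0 u=0
t6.Δ0 y=0 x=1 p=0 q=0 n2=1 n0=1 v=0 clk=0 n1=1 r=1 z=0 u=0
t6.Δ1 y=0 x=1 p=0 q=0 n2=1 n0=1 v=0 clk=1 n1=1 r=1 z=0 u=0
t6.Δ2 y=0 x=1 p=1 q=0 n2=1 n0=1 v=0 clk=1 n1=1 r=1 z=0 u=0
t6.Δ3 y=0 x=1 p=1 q=0 n2=1 n0=1 v=0 clk=1 n1=1 r=0 z=0 u=0
t6.Δ4 y=0 x=0 p=1 q=0 n2=1 n0=1 v=0 clk=1 n1=1 r=0 z=0 u=0
t6.Δ5 y=0 x=0 p=1 q=1 n2=1 n0=1 v=0 clk=1 n1=1 r=0 z=0 u=0
t7.Δ0 y=0 x=0 p=1 q=1 n2=1 n0=1 v=0 clk=1 n1=1 r=0 z=0 u=0
t7.Δ1 y=0 x=0 p=1 q=1 n2=1 n0=1 v=0 clk=0 n1=1 r=0 z=0 u=0
t8.Δ0 y=0 x=0 p=1 q=1 n2=1 n0=1 v=0 clk=0 n1=1 r=0 z=0 u=0
t8.Δ1 y=0 x=0 p=1 q=1 n2=1 n0=1 v=0 clk=1 n1=1 r=0 z=0 u=0
t8.Δ2 y=0 x=0 p=0 q=1 n2=1 n0=1 v=0 clk=1 n1=1 r=0 z=0 u=0
t8.Δ3 y=0 x=0 p=0 q=1 n2=1 n0=1 v=0 clk=1 n1=1 r=1 z=0 u=0
t8.Δ4 y=0 x=1 p=0 q=1 n2=1 n0=1 v=0 clk=1 n1=1 r=1 z=0 u=0
t8.Δ5 y=0 x=1 p=0 q=0 n2=1 n0=1 v=0 clk=1 n1=1 r=1 z=0 u=0
t9.Δ0 y=0 x=1 p=0 q=0 n2=1 n0=1 v=0 clk=1 n1=1 r=1 z=0 u=0
t9.Δ1 y=0 x=1 p=0 q=0 n2=1 n0=1 v=0 clk=0 n1=1 r=1 z=0 u=0
t10.Δ0 y=0 x=1 p=0 q=0 n2=1 n0=1 v=0 clk=0 n1=1 r=1 z=0 u=0
t10.Δ1 y=0 x=1 p=0 q=0 n2=1 n0=1 v=0 clk=1 n1=1 r=1 z=0 u=0
t10.Δ2 y=0 x=1 p=1 q=0 n2=1 n0=1 v=0 clk=1 n1=1 r=1 z=0 u=0
t10.Δ3 y=0 x=1 p=1 q=0 n2=1 n0=1 v=0 clk=1 n1=1 r=0 z=0 u=0
t10.Δ4 y=0 x=0 p=1 q=0 n2=1 n0=1 v=0 clk=1 n1=1 r=0 z=0 u=0
t10.Δ5 y=0 x=0 p=1 q=1 n2=1 n0=1 v=0 clk=1 n1=1 r=0 z=0 u=0
t11.Δ0 y=0 x=0 p=1 q=1 n2=1 n0=1 v=0 clk=1 n1=1 r=0 z=0 u=0
t11.Δ1 y=0 x=0 p=1 q=1 n2=1 n0=1 v=0 clk=0 n1=1 r=0 z=0 u=0
t12.Δ0 y=0 x=0 p=1 q=1 n2=1 n0=1 v=0 clk=0 n1=1 r=0 z=0 u=0
t12.Δ1 y=0 x=0 p=1 q=1 n2=1 n0=1 v=0 clk=1 n1=1 r=0 z=0 u=0
t12.Δ2 y=0 x=0 p=0 q=1 n2=1 n0=1 v=0 clk=1 n1=1 r=0 z=0 u=0
t12.Δ3 y=0 x=0 p=0 q=1 n2=1 n0=1 v=0 clk=1 n1=1 r=1 z=0 u=0
t12.Δ4 y=0 x=1 p=0 q=1 n2=1 n0=1 v=0 clk=1 n1=1 r=1 z=0 u=0
t12.Δ5 y=0 x=1 p=0 q=0 n2=1 n0=1 v=0 clk=1 n1=1 r=1 z=0 u=0
t13.Δ0 y=0 x=1 p=0 q=0 n2=1 n0=1 v=0 clk=1 n1=1 r=1 z=0 u=0
t13.Δ1 y=0 x=1 p=0 q=0 n2=1 n0=1 v=0 clk=0 n1=1 r=1 z=0 u=0
t14.Δ0 y=0 x=1 p=0 q=0 n2=1 n0=1 v=0 clk=0 n1=1 r=1 z=0 u=0
t14.Δ1 y=0 x=1 p=0 q=0 n2=1 n0=1 v=0 clk=1 n1=1 r=1 z=0 u=0
t14.Δ2 y=0 x=1 p=1 q=0 n2=1 n0=1 v=0 clk=1 n1=1 r=1 z=0 u=0
t14.Δ3 y=0 x=1 p=1 q=0 n2=1 n0=1 v=0 clk=1 n1=1 r=0 z=0 u=0
t14.Δ4 y=0 x=0 p=1 q=0 n2=1 n0=1 v=0 clk=1 n1=1 r=0 z=0 u=0
t14.Δ5 y=0 x=0 p=1 q=1 n2=1 n0=1 v=0 clk=1 n1=1 r=0 z=0 u=0
t15.Δ0 y=0 x=0 p=1 q=1 n2=1 n0=1 v=0 clk=1 n1=1 r=0 z=0 u=0
t15.Δ1 y=0 x=0 p=1 q=1 n2=1 n0=1 v=0 clk=0 n1=1 r=0 z=0 u=0
t16.Δ0 y=0 x=0 p=1 q=1 n2=1 n0=1 v=0 clk=0 n1=1 r=0 z=0 u=0
t16.Δ1 y=0 x=0 p=1 q=1 n2=1 n0=1 v=0 clk=1 n1=1 r=0 z=0 u=0
t16.Δ2 y=0 x=0 p=0 q=1 n2=1 n0=1 v=0 clk=1 n1=1 r=0 z=0 u=0
t16.Δ3 y=0 x=0 p=0 q=1 n2=1 n0=1 v=0 clk=1 n1=1 r=1 z=0 u=0
t16.Δ4 y=0 x=1 p=0 q=1 n2=1 n0=1 v=0 clk=1 n1=1 r=1 z=0 u=0
t16.Δ5 y=0 x=1 p=0 q=0 n2=1 n0=1 v=0 clk=1 n1=1 r=1 z=0 u=0
t17.Δ0 y=0 x=1 p=0 q=0 n2=1 n0=1 v=0 clk=1 n1=1 r=1 z=0 u=0
t17.Δ1 y=0 x=1 p=0 q=0 n2=1 n0=1 v=0 clk=0 n1=1 r=1 z=0 u=0
t18.Δ0 y=0 x=1 p=0 q=0 n2=1 n0=1 v=0 clk=0 n1=1 r=1 z=0 u=0
t18.Δ1 y=0 x=1 p=0 q=0 n2=1 n0=1 v=0 clk=1 n1=1 r=1 z=0 u=0
t18.Δ2 y=0 x=1 p=1 q=0 n2=1 n0=1 v=0 clk=1 n1=1 r=1 z=0 u=0
t18.Δ3 y=0 x=1 p=1 q=0 n2=1 n0=1 v=0 clk=1 n1=1 r=0 z=0 u=0
t18.Δ4 y=0 x=0 p=1 q=0 n2=1 n0=1 v=0 clk=1 n1=1 r=0 z=0 u=0
t18.Δ5 y=0 x=0 p=1 q=1 n2=1 n0=1 v=0 clk=1 n1=1 r=0 z=0 u=0
t19.Δ0 y=0 x=0 p=1 q=1 n2=1 n0=1 v=0 clk=1 n1=1 r=0 z=0 u=0
t19.Δ1 y=0 x=0 p=1 q=1 n2=1 n0=1 v=0 clk=0 n1=1 r=0 z=0 u=0

1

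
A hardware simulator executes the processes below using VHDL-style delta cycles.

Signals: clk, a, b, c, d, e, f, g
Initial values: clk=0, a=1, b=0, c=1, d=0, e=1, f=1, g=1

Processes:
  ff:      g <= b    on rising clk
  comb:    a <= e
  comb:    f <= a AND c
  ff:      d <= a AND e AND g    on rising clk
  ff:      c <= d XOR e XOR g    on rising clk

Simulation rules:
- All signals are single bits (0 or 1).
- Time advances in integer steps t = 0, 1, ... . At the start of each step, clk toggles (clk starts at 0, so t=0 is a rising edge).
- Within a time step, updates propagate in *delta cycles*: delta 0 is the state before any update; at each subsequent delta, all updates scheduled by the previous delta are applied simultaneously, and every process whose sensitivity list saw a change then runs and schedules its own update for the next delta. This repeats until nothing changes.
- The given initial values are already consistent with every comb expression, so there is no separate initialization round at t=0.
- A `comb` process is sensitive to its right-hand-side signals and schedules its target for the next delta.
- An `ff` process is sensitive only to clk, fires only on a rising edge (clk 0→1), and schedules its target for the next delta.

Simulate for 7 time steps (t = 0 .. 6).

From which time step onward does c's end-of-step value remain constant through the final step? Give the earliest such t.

4

t0.Δ0 e=1 g=1 clk=0 c=1 f=1 b=0 a=1 d=0
t0.Δ1 e=1 g=1 clk=1 c=1 f=1 b=0 a=1 d=0
t0.Δ2 e=1 g=0 clk=1 c=0 f=1 b=0 a=1 d=1
t0.Δ3 e=1 g=0 clk=1 c=0 f=0 b=0 a=1 d=1
t1.Δ0 e=1 g=0 clk=1 c=0 f=0 b=0 a=1 d=1
t1.Δ1 e=1 g=0 clk=0 c=0 f=0 b=0 a=1 d=1
t2.Δ0 e=1 g=0 clk=0 c=0 f=0 b=0 a=1 d=1
t2.Δ1 e=1 g=0 clk=1 c=0 f=0 b=0 a=1 d=1
t2.Δ2 e=1 g=0 clk=1 c=0 f=0 b=0 a=1 d=0
t3.Δ0 e=1 g=0 clk=1 c=0 f=0 b=0 a=1 d=0
t3.Δ1 e=1 g=0 clk=0 c=0 f=0 b=0 a=1 d=0
t4.Δ0 e=1 g=0 clk=0 c=0 f=0 b=0 a=1 d=0
t4.Δ1 e=1 g=0 clk=1 c=0 f=0 b=0 a=1 d=0
t4.Δ2 e=1 g=0 clk=1 c=1 f=0 b=0 a=1 d=0
t4.Δ3 e=1 g=0 clk=1 c=1 f=1 b=0 a=1 d=0
t5.Δ0 e=1 g=0 clk=1 c=1 f=1 b=0 a=1 d=0
t5.Δ1 e=1 g=0 clk=0 c=1 f=1 b=0 a=1 d=0
t6.Δ0 e=1 g=0 clk=0 c=1 f=1 b=0 a=1 d=0
t6.Δ1 e=1 g=0 clk=1 c=1 f=1 b=0 a=1 d=0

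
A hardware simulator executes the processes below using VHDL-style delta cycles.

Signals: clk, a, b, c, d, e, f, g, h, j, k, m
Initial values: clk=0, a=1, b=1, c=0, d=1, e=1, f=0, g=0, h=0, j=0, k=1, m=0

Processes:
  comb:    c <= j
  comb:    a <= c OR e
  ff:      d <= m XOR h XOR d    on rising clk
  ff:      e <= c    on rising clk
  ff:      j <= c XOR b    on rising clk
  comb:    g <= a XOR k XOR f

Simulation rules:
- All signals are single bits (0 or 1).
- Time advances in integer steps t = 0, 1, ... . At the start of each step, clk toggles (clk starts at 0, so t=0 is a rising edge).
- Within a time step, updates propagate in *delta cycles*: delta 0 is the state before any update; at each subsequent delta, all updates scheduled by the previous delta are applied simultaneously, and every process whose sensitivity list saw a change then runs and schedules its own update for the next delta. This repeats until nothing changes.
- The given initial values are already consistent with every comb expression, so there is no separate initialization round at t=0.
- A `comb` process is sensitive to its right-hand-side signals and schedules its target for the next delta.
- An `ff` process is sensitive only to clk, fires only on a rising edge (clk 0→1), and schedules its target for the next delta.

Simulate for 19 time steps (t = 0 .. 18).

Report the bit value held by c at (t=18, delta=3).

t=0 Δ0: g=0 h=0 b=1 c=0 f=0 a=1 m=0 k=1 j=0 d=1 clk=0 e=1
  Δ1: clk:0→1
  Δ2: j:0→1, e:1→0
  Δ3: c:0→1, a:1→0
  Δ4: g:0→1, a:0→1
  Δ5: g:1→0
  (5Δ to stable)
t=1 Δ0: g=0 h=0 b=1 c=1 f=0 a=1 m=0 k=1 j=1 d=1 clk=1 e=0
  Δ1: clk:1→0
  (1Δ to stable)
t=2 Δ0: g=0 h=0 b=1 c=1 f=0 a=1 m=0 k=1 j=1 d=1 clk=0 e=0
  Δ1: clk:0→1
  Δ2: j:1→0, e:0→1
  Δ3: c:1→0
  (3Δ to stable)
t=3 Δ0: g=0 h=0 b=1 c=0 f=0 a=1 m=0 k=1 j=0 d=1 clk=1 e=1
  Δ1: clk:1→0
  (1Δ to stable)
t=4 Δ0: g=0 h=0 b=1 c=0 f=0 a=1 m=0 k=1 j=0 d=1 clk=0 e=1
  Δ1: clk:0→1
  Δ2: j:0→1, e:1→0
  Δ3: c:0→1, a:1→0
  Δ4: g:0→1, a:0→1
  Δ5: g:1→0
  (5Δ to stable)
t=5 Δ0: g=0 h=0 b=1 c=1 f=0 a=1 m=0 k=1 j=1 d=1 clk=1 e=0
  Δ1: clk:1→0
  (1Δ to stable)
t=6 Δ0: g=0 h=0 b=1 c=1 f=0 a=1 m=0 k=1 j=1 d=1 clk=0 e=0
  Δ1: clk:0→1
  Δ2: j:1→0, e:0→1
  Δ3: c:1→0
  (3Δ to stable)
t=7 Δ0: g=0 h=0 b=1 c=0 f=0 a=1 m=0 k=1 j=0 d=1 clk=1 e=1
  Δ1: clk:1→0
  (1Δ to stable)
t=8 Δ0: g=0 h=0 b=1 c=0 f=0 a=1 m=0 k=1 j=0 d=1 clk=0 e=1
  Δ1: clk:0→1
  Δ2: j:0→1, e:1→0
  Δ3: c:0→1, a:1→0
  Δ4: g:0→1, a:0→1
  Δ5: g:1→0
  (5Δ to stable)
t=9 Δ0: g=0 h=0 b=1 c=1 f=0 a=1 m=0 k=1 j=1 d=1 clk=1 e=0
  Δ1: clk:1→0
  (1Δ to stable)
t=10 Δ0: g=0 h=0 b=1 c=1 f=0 a=1 m=0 k=1 j=1 d=1 clk=0 e=0
  Δ1: clk:0→1
  Δ2: j:1→0, e:0→1
  Δ3: c:1→0
  (3Δ to stable)
t=11 Δ0: g=0 h=0 b=1 c=0 f=0 a=1 m=0 k=1 j=0 d=1 clk=1 e=1
  Δ1: clk:1→0
  (1Δ to stable)
t=12 Δ0: g=0 h=0 b=1 c=0 f=0 a=1 m=0 k=1 j=0 d=1 clk=0 e=1
  Δ1: clk:0→1
  Δ2: j:0→1, e:1→0
  Δ3: c:0→1, a:1→0
  Δ4: g:0→1, a:0→1
  Δ5: g:1→0
  (5Δ to stable)
t=13 Δ0: g=0 h=0 b=1 c=1 f=0 a=1 m=0 k=1 j=1 d=1 clk=1 e=0
  Δ1: clk:1→0
  (1Δ to stable)
t=14 Δ0: g=0 h=0 b=1 c=1 f=0 a=1 m=0 k=1 j=1 d=1 clk=0 e=0
  Δ1: clk:0→1
  Δ2: j:1→0, e:0→1
  Δ3: c:1→0
  (3Δ to stable)
t=15 Δ0: g=0 h=0 b=1 c=0 f=0 a=1 m=0 k=1 j=0 d=1 clk=1 e=1
  Δ1: clk:1→0
  (1Δ to stable)
t=16 Δ0: g=0 h=0 b=1 c=0 f=0 a=1 m=0 k=1 j=0 d=1 clk=0 e=1
  Δ1: clk:0→1
  Δ2: j:0→1, e:1→0
  Δ3: c:0→1, a:1→0
  Δ4: g:0→1, a:0→1
  Δ5: g:1→0
  (5Δ to stable)
t=17 Δ0: g=0 h=0 b=1 c=1 f=0 a=1 m=0 k=1 j=1 d=1 clk=1 e=0
  Δ1: clk:1→0
  (1Δ to stable)
t=18 Δ0: g=0 h=0 b=1 c=1 f=0 a=1 m=0 k=1 j=1 d=1 clk=0 e=0
  Δ1: clk:0→1
  Δ2: j:1→0, e:0→1
  Δ3: c:1→0
  (3Δ to stable)

0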